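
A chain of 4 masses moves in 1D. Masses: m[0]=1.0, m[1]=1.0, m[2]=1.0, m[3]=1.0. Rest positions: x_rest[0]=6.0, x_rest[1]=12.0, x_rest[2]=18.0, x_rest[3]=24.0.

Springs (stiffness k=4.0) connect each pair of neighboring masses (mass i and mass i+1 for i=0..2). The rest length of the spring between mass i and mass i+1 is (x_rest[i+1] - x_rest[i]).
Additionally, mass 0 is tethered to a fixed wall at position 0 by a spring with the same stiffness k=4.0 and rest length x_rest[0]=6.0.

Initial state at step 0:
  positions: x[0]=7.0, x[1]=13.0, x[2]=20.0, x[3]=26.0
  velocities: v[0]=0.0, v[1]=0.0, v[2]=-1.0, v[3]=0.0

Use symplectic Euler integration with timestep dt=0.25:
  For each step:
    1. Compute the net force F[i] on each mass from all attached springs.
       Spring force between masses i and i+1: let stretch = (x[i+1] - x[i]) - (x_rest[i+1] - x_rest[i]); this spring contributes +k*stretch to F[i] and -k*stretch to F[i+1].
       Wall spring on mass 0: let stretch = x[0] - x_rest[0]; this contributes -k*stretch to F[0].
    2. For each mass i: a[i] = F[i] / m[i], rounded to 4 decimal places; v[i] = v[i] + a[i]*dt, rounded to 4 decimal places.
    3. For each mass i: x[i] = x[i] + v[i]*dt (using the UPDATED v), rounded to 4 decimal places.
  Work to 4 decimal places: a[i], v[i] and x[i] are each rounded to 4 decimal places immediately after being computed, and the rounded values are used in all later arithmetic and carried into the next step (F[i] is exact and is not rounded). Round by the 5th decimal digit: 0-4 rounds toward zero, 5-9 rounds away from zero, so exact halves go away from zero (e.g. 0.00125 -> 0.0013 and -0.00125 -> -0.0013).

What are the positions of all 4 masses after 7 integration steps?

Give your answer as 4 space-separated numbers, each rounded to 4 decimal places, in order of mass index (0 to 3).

Answer: 6.0751 11.9097 18.1311 23.9849

Derivation:
Step 0: x=[7.0000 13.0000 20.0000 26.0000] v=[0.0000 0.0000 -1.0000 0.0000]
Step 1: x=[6.7500 13.2500 19.5000 26.0000] v=[-1.0000 1.0000 -2.0000 0.0000]
Step 2: x=[6.4375 13.4375 19.0625 25.8750] v=[-1.2500 0.7500 -1.7500 -0.5000]
Step 3: x=[6.2656 13.2813 18.9219 25.5469] v=[-0.6875 -0.6250 -0.5625 -1.3125]
Step 4: x=[6.2813 12.7813 19.0274 25.0625] v=[0.0626 -2.0001 0.4219 -1.9375]
Step 5: x=[6.3516 12.2178 19.0801 24.5694] v=[0.2813 -2.2540 0.2109 -1.9726]
Step 6: x=[6.3006 11.9033 18.7896 24.2039] v=[-0.2041 -1.2579 -1.1621 -1.4619]
Step 7: x=[6.0751 11.9097 18.1311 23.9849] v=[-0.9020 0.0257 -2.6341 -0.8762]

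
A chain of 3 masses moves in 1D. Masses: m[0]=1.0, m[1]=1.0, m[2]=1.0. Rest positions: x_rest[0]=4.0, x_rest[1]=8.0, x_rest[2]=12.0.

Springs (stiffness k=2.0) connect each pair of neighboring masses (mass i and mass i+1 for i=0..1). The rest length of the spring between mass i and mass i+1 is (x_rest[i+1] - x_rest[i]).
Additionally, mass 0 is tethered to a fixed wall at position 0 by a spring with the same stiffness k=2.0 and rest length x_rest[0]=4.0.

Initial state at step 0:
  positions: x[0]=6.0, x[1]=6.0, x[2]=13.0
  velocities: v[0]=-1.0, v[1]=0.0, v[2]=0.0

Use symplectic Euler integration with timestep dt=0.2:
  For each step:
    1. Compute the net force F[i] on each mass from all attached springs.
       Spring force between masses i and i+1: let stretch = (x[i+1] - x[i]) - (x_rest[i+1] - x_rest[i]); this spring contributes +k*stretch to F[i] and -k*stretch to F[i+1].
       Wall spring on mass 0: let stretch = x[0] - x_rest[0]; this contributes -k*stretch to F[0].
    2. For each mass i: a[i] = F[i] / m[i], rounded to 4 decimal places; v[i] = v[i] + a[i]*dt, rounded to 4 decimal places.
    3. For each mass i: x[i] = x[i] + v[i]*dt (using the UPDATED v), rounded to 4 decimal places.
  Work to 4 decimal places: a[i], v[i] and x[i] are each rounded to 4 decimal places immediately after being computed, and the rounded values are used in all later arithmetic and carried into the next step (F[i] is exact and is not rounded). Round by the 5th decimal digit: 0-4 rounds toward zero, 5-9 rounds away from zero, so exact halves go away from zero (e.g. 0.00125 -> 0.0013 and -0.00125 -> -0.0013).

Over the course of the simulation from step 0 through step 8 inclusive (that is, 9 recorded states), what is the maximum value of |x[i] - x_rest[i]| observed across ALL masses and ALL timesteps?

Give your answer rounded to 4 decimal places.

Answer: 2.2410

Derivation:
Step 0: x=[6.0000 6.0000 13.0000] v=[-1.0000 0.0000 0.0000]
Step 1: x=[5.3200 6.5600 12.7600] v=[-3.4000 2.8000 -1.2000]
Step 2: x=[4.3136 7.5168 12.3440] v=[-5.0320 4.7840 -2.0800]
Step 3: x=[3.2184 8.6035 11.8618] v=[-5.4762 5.4336 -2.4109]
Step 4: x=[2.2965 9.5201 11.4390] v=[-4.6095 4.5829 -2.1142]
Step 5: x=[1.7688 10.0123 11.1826] v=[-2.6387 2.4610 -1.2818]
Step 6: x=[1.7590 9.9386 11.1526] v=[-0.0488 -0.3683 -0.1499]
Step 7: x=[2.2629 9.3077 11.3455] v=[2.5194 -3.1545 0.9645]
Step 8: x=[3.1493 8.2762 11.6954] v=[4.4322 -5.1573 1.7494]
Max displacement = 2.2410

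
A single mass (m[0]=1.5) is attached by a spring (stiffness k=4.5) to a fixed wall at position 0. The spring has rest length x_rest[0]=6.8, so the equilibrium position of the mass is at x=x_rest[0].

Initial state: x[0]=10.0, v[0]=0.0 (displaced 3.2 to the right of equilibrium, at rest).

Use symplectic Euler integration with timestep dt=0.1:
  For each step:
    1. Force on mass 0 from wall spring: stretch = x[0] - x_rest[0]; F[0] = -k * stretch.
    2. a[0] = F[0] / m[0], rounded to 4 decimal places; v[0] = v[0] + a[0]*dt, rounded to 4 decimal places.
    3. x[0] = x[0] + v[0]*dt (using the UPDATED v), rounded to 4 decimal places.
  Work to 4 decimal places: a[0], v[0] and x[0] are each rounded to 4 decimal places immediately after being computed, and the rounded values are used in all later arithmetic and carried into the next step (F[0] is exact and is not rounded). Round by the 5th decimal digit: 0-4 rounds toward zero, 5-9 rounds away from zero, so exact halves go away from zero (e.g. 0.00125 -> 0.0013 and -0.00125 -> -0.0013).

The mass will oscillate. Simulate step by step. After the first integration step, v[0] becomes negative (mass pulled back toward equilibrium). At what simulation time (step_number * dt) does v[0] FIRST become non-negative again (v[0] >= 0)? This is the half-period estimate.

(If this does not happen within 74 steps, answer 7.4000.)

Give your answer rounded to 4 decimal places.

Step 0: x=[10.0000] v=[0.0000]
Step 1: x=[9.9040] v=[-0.9600]
Step 2: x=[9.7149] v=[-1.8912]
Step 3: x=[9.4383] v=[-2.7657]
Step 4: x=[9.0826] v=[-3.5572]
Step 5: x=[8.6584] v=[-4.2420]
Step 6: x=[8.1785] v=[-4.7995]
Step 7: x=[7.6572] v=[-5.2131]
Step 8: x=[7.1102] v=[-5.4703]
Step 9: x=[6.5539] v=[-5.5634]
Step 10: x=[6.0049] v=[-5.4896]
Step 11: x=[5.4798] v=[-5.2511]
Step 12: x=[4.9943] v=[-4.8550]
Step 13: x=[4.5630] v=[-4.3133]
Step 14: x=[4.1988] v=[-3.6422]
Step 15: x=[3.9126] v=[-2.8618]
Step 16: x=[3.7130] v=[-1.9956]
Step 17: x=[3.6061] v=[-1.0695]
Step 18: x=[3.5950] v=[-0.1113]
Step 19: x=[3.6800] v=[0.8502]
First v>=0 after going negative at step 19, time=1.9000

Answer: 1.9000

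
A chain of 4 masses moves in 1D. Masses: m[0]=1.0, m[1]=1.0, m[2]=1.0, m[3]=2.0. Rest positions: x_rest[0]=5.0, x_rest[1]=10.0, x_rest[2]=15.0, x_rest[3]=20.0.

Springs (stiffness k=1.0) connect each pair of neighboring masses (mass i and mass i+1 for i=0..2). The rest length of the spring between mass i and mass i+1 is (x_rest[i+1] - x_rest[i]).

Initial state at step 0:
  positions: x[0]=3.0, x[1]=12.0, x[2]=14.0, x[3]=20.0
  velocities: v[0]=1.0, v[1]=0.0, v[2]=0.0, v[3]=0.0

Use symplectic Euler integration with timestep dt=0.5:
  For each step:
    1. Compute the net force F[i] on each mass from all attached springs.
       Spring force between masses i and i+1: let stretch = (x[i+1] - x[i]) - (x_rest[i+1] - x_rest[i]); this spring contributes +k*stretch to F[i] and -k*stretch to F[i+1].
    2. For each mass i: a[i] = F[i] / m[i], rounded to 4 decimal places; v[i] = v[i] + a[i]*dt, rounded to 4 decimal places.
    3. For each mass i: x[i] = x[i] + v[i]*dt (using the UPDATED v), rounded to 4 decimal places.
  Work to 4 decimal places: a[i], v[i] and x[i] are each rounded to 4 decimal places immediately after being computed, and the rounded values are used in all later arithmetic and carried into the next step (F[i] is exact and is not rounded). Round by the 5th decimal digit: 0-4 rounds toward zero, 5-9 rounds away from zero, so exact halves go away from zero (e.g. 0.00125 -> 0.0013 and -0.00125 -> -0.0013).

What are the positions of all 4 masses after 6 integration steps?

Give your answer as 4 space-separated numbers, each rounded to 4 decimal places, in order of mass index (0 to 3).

Step 0: x=[3.0000 12.0000 14.0000 20.0000] v=[1.0000 0.0000 0.0000 0.0000]
Step 1: x=[4.5000 10.2500 15.0000 19.8750] v=[3.0000 -3.5000 2.0000 -0.2500]
Step 2: x=[6.1875 8.2500 16.0313 19.7656] v=[3.3750 -4.0000 2.0625 -0.2188]
Step 3: x=[7.1407 7.6797 16.0508 19.8145] v=[1.9063 -1.1406 0.0390 0.0977]
Step 4: x=[6.9786 9.0675 14.9185 20.0179] v=[-0.3242 2.7755 -2.2647 0.4068]
Step 5: x=[6.0887 11.3958 13.5983 20.2089] v=[-1.7798 4.6566 -2.6405 0.3820]
Step 6: x=[5.2756 12.9480 13.3801 20.1986] v=[-1.6263 3.1043 -0.4365 -0.0207]

Answer: 5.2756 12.9480 13.3801 20.1986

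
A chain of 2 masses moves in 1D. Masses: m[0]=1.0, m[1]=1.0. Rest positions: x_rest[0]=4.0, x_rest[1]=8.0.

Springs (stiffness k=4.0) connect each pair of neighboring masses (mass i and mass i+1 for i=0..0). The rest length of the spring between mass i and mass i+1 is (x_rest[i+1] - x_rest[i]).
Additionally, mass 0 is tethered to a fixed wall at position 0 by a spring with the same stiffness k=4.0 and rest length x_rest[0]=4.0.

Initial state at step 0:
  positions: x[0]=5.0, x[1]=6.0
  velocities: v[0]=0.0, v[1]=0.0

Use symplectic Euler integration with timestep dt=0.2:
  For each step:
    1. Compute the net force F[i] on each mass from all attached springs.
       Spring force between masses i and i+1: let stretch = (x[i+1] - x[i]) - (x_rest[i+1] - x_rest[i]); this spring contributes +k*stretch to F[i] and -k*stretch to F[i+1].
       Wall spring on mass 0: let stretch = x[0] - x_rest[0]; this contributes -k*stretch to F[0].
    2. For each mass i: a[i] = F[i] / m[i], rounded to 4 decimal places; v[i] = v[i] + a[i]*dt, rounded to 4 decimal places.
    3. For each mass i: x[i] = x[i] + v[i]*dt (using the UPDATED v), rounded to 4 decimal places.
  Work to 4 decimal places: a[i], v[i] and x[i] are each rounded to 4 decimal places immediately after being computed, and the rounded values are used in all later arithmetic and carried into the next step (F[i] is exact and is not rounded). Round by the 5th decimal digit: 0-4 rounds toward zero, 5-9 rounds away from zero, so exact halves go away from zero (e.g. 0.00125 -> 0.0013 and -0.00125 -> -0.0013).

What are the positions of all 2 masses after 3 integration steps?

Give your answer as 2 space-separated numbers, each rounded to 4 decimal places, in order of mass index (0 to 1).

Answer: 2.4492 8.0577

Derivation:
Step 0: x=[5.0000 6.0000] v=[0.0000 0.0000]
Step 1: x=[4.3600 6.4800] v=[-3.2000 2.4000]
Step 2: x=[3.3616 7.2608] v=[-4.9920 3.9040]
Step 3: x=[2.4492 8.0577] v=[-4.5619 3.9846]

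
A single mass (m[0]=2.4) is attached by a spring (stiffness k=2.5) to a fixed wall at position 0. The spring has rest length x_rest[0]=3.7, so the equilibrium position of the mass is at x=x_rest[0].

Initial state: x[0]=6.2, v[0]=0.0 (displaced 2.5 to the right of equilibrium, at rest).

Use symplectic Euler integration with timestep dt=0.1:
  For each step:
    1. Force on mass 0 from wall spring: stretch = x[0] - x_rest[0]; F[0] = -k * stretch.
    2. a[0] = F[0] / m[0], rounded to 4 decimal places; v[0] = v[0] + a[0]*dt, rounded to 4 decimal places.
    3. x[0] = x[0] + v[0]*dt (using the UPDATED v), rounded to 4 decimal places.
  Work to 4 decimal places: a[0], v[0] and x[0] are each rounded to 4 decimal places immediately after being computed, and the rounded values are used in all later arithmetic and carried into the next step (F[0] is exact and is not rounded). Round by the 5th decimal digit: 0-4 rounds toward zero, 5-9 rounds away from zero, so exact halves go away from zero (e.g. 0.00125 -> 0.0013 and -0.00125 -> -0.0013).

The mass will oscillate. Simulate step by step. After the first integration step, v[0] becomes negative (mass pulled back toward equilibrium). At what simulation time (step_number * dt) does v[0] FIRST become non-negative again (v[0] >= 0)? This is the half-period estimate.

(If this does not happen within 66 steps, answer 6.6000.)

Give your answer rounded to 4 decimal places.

Answer: 3.1000

Derivation:
Step 0: x=[6.2000] v=[0.0000]
Step 1: x=[6.1740] v=[-0.2604]
Step 2: x=[6.1222] v=[-0.5181]
Step 3: x=[6.0452] v=[-0.7704]
Step 4: x=[5.9437] v=[-1.0147]
Step 5: x=[5.8189] v=[-1.2484]
Step 6: x=[5.6720] v=[-1.4691]
Step 7: x=[5.5046] v=[-1.6745]
Step 8: x=[5.3184] v=[-1.8625]
Step 9: x=[5.1153] v=[-2.0311]
Step 10: x=[4.8975] v=[-2.1785]
Step 11: x=[4.6672] v=[-2.3032]
Step 12: x=[4.4268] v=[-2.4040]
Step 13: x=[4.1788] v=[-2.4797]
Step 14: x=[3.9258] v=[-2.5296]
Step 15: x=[3.6705] v=[-2.5531]
Step 16: x=[3.4155] v=[-2.5500]
Step 17: x=[3.1635] v=[-2.5204]
Step 18: x=[2.9171] v=[-2.4645]
Step 19: x=[2.6788] v=[-2.3830]
Step 20: x=[2.4511] v=[-2.2766]
Step 21: x=[2.2365] v=[-2.1465]
Step 22: x=[2.0371] v=[-1.9941]
Step 23: x=[1.8550] v=[-1.8209]
Step 24: x=[1.6921] v=[-1.6287]
Step 25: x=[1.5502] v=[-1.4195]
Step 26: x=[1.4306] v=[-1.1956]
Step 27: x=[1.3347] v=[-0.9592]
Step 28: x=[1.2634] v=[-0.7128]
Step 29: x=[1.2175] v=[-0.4590]
Step 30: x=[1.1975] v=[-0.2004]
Step 31: x=[1.2035] v=[0.0603]
First v>=0 after going negative at step 31, time=3.1000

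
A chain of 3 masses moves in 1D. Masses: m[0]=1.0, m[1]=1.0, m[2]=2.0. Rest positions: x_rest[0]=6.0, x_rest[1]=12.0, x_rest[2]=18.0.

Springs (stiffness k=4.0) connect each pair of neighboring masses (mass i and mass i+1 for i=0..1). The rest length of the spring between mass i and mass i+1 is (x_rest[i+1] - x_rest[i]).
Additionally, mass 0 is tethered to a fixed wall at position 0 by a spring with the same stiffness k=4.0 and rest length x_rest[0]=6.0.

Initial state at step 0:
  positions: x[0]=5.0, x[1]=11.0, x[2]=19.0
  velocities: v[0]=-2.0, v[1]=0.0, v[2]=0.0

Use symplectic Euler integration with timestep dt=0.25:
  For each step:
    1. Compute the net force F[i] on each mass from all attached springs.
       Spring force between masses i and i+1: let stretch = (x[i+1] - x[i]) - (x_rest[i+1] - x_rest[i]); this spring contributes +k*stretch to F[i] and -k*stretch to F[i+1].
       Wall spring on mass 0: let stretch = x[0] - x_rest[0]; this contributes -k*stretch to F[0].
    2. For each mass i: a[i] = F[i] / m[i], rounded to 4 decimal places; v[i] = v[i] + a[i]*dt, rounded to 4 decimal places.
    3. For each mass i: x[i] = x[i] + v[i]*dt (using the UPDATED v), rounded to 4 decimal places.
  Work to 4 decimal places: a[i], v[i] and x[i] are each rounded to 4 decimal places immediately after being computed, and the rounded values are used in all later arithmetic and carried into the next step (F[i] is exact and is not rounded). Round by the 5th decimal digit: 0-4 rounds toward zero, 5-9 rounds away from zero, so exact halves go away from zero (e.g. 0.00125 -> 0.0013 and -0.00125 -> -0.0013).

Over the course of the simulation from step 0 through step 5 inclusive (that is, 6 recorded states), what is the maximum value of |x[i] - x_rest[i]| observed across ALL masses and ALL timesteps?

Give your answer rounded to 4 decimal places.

Answer: 1.5687

Derivation:
Step 0: x=[5.0000 11.0000 19.0000] v=[-2.0000 0.0000 0.0000]
Step 1: x=[4.7500 11.5000 18.7500] v=[-1.0000 2.0000 -1.0000]
Step 2: x=[5.0000 12.1250 18.3438] v=[1.0000 2.5000 -1.6250]
Step 3: x=[5.7813 12.5235 17.9102] v=[3.1250 1.5938 -1.7344]
Step 4: x=[6.8028 12.5831 17.5533] v=[4.0859 0.2383 -1.4278]
Step 5: x=[7.5687 12.4402 17.3251] v=[3.0634 -0.5718 -0.9129]
Max displacement = 1.5687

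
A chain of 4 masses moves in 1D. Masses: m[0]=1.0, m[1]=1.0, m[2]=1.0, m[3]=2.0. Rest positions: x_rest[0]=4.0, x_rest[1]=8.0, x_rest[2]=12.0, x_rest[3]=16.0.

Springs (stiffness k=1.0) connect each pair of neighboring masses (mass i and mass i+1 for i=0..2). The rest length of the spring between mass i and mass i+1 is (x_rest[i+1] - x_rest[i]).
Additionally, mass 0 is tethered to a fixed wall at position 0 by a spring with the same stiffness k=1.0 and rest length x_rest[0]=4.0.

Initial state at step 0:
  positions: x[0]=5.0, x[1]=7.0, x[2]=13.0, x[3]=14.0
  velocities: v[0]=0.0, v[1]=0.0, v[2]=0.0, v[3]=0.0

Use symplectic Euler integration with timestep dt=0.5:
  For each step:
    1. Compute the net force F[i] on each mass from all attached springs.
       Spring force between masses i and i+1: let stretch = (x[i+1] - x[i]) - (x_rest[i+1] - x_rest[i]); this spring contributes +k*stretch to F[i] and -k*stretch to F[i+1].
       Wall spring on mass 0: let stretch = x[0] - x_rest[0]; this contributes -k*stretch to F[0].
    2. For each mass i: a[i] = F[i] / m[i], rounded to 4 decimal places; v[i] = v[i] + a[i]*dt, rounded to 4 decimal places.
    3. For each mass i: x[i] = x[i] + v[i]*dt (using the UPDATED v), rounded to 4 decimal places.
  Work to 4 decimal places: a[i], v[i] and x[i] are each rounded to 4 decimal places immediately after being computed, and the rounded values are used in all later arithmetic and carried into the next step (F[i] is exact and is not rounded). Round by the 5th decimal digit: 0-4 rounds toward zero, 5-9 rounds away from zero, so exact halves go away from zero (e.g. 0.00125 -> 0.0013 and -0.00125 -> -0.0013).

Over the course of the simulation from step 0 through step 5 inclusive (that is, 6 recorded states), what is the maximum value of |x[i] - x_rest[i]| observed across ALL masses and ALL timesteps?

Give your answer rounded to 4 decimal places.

Answer: 2.4414

Derivation:
Step 0: x=[5.0000 7.0000 13.0000 14.0000] v=[0.0000 0.0000 0.0000 0.0000]
Step 1: x=[4.2500 8.0000 11.7500 14.3750] v=[-1.5000 2.0000 -2.5000 0.7500]
Step 2: x=[3.3750 9.0000 10.2188 14.9219] v=[-1.7500 2.0000 -3.0625 1.0938]
Step 3: x=[3.0625 8.8985 9.5586 15.3809] v=[-0.6250 -0.2031 -1.3204 0.9180]
Step 4: x=[3.4434 7.5030 10.1890 15.6121] v=[0.7618 -2.7911 1.2607 0.4624]
Step 5: x=[3.9784 5.7641 11.5037 15.6654] v=[1.0699 -3.4779 2.6293 0.1066]
Max displacement = 2.4414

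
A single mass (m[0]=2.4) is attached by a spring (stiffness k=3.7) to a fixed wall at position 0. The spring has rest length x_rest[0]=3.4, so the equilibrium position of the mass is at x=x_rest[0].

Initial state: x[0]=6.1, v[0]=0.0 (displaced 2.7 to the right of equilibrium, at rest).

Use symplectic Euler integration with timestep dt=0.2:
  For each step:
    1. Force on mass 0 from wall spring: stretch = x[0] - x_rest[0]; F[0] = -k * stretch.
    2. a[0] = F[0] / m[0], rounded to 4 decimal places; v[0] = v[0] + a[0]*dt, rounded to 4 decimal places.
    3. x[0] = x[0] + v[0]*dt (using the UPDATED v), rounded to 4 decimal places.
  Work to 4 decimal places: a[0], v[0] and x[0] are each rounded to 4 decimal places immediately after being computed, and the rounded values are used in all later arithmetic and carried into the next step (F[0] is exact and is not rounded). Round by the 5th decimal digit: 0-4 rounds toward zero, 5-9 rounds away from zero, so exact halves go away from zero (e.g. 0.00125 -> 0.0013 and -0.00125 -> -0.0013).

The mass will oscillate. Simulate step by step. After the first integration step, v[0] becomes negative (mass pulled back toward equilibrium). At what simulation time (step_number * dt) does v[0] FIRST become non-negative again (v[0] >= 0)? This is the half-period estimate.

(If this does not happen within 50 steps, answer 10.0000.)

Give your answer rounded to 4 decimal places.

Answer: 2.6000

Derivation:
Step 0: x=[6.1000] v=[0.0000]
Step 1: x=[5.9335] v=[-0.8325]
Step 2: x=[5.6108] v=[-1.6137]
Step 3: x=[5.1517] v=[-2.2954]
Step 4: x=[4.5846] v=[-2.8355]
Step 5: x=[3.9444] v=[-3.2008]
Step 6: x=[3.2707] v=[-3.3687]
Step 7: x=[2.6049] v=[-3.3288]
Step 8: x=[1.9882] v=[-3.0836]
Step 9: x=[1.4585] v=[-2.6483]
Step 10: x=[1.0486] v=[-2.0497]
Step 11: x=[0.7837] v=[-1.3247]
Step 12: x=[0.6801] v=[-0.5180]
Step 13: x=[0.7442] v=[0.3206]
First v>=0 after going negative at step 13, time=2.6000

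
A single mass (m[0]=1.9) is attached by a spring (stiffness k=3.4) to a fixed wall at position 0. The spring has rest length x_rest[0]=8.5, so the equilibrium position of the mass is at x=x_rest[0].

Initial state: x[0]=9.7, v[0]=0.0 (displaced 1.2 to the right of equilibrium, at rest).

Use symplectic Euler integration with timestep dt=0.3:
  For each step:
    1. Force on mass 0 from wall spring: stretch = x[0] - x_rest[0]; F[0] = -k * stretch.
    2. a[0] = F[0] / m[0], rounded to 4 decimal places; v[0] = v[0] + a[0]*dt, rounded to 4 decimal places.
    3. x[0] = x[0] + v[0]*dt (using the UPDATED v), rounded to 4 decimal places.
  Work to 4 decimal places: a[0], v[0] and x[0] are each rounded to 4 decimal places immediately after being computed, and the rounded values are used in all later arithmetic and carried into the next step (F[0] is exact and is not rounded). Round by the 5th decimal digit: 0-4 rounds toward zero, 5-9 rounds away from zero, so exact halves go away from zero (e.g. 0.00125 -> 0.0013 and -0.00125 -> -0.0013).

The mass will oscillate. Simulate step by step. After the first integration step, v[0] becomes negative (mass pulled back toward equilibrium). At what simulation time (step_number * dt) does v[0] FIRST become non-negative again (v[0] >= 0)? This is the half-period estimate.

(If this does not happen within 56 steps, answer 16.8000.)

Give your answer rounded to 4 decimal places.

Answer: 2.4000

Derivation:
Step 0: x=[9.7000] v=[0.0000]
Step 1: x=[9.5067] v=[-0.6442]
Step 2: x=[9.1513] v=[-1.1847]
Step 3: x=[8.6910] v=[-1.5344]
Step 4: x=[8.1999] v=[-1.6369]
Step 5: x=[7.7572] v=[-1.4758]
Step 6: x=[7.4341] v=[-1.0770]
Step 7: x=[7.2827] v=[-0.5048]
Step 8: x=[7.3273] v=[0.1487]
First v>=0 after going negative at step 8, time=2.4000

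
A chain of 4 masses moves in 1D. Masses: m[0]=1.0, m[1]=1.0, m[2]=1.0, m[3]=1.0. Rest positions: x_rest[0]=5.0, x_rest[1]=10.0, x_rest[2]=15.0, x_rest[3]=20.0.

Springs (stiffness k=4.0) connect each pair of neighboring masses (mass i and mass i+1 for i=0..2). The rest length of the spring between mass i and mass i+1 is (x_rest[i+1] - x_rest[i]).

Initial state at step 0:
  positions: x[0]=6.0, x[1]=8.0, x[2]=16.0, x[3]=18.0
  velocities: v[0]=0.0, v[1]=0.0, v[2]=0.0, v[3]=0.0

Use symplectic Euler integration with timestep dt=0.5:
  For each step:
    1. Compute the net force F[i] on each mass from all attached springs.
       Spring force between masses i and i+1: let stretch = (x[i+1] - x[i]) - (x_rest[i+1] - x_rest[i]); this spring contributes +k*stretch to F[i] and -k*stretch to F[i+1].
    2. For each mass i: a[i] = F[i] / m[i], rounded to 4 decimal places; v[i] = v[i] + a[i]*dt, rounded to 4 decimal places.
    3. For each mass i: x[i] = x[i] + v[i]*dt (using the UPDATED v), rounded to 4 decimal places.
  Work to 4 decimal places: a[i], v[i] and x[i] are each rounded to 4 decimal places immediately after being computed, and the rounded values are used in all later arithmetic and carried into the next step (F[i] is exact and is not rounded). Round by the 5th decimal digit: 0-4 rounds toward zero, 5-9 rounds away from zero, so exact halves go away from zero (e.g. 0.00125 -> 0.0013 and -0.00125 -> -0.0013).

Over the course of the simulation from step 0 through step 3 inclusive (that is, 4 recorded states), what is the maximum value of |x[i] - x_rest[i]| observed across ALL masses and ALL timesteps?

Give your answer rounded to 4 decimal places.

Step 0: x=[6.0000 8.0000 16.0000 18.0000] v=[0.0000 0.0000 0.0000 0.0000]
Step 1: x=[3.0000 14.0000 10.0000 21.0000] v=[-6.0000 12.0000 -12.0000 6.0000]
Step 2: x=[6.0000 5.0000 19.0000 18.0000] v=[6.0000 -18.0000 18.0000 -6.0000]
Step 3: x=[3.0000 11.0000 13.0000 21.0000] v=[-6.0000 12.0000 -12.0000 6.0000]
Max displacement = 5.0000

Answer: 5.0000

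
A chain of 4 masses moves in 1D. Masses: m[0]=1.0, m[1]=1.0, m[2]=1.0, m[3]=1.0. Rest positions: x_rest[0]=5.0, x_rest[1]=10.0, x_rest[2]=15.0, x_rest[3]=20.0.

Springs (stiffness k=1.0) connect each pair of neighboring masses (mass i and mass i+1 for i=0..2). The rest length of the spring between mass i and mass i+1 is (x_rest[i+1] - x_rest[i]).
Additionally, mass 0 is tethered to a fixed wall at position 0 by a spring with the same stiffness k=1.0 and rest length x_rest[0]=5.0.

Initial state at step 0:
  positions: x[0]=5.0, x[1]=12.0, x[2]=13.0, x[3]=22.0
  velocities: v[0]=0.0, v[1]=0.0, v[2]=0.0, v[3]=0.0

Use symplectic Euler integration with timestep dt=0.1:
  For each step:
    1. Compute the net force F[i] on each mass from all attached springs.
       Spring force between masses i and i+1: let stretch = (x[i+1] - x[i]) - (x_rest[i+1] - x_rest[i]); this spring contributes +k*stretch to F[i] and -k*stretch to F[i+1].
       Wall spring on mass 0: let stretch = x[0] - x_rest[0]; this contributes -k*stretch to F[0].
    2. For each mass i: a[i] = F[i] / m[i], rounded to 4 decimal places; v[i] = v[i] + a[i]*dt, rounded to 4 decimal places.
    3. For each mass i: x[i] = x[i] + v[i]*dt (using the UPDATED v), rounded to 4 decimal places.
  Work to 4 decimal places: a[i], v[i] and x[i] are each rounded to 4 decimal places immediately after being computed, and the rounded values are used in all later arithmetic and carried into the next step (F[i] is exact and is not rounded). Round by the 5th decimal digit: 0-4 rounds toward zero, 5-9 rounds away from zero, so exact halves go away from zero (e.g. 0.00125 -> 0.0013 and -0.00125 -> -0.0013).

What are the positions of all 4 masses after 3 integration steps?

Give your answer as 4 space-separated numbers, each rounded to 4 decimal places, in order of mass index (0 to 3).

Answer: 5.1150 11.6509 13.4671 21.7660

Derivation:
Step 0: x=[5.0000 12.0000 13.0000 22.0000] v=[0.0000 0.0000 0.0000 0.0000]
Step 1: x=[5.0200 11.9400 13.0800 21.9600] v=[0.2000 -0.6000 0.8000 -0.4000]
Step 2: x=[5.0590 11.8222 13.2374 21.8812] v=[0.3900 -1.1780 1.5740 -0.7880]
Step 3: x=[5.1150 11.6509 13.4671 21.7660] v=[0.5604 -1.7128 2.2969 -1.1524]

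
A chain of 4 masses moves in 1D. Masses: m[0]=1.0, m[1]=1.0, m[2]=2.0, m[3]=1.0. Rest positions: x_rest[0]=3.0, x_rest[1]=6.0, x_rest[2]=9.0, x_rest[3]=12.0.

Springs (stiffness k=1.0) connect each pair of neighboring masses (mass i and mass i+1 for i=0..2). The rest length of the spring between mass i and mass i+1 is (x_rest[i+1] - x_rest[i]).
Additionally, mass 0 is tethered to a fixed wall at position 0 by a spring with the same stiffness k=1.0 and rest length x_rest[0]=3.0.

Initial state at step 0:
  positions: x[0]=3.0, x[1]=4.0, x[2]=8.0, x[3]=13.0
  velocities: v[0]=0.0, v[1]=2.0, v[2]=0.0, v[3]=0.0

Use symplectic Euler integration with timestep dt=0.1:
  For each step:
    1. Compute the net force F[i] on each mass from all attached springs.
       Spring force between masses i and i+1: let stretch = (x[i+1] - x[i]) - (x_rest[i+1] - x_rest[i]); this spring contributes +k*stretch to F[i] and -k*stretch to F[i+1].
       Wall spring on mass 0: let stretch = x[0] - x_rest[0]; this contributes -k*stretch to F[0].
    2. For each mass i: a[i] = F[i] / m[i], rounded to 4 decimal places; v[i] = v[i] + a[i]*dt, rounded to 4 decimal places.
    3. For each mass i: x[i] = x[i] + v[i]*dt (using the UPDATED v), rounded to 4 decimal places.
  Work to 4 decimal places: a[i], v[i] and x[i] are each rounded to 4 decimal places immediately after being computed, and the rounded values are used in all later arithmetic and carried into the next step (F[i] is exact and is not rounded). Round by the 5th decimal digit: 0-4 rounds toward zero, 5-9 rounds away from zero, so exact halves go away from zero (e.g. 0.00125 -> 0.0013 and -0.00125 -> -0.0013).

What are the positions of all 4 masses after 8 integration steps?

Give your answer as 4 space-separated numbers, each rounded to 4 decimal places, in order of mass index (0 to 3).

Answer: 2.5662 6.2230 8.2557 12.3339

Derivation:
Step 0: x=[3.0000 4.0000 8.0000 13.0000] v=[0.0000 2.0000 0.0000 0.0000]
Step 1: x=[2.9800 4.2300 8.0050 12.9800] v=[-0.2000 2.3000 0.0500 -0.2000]
Step 2: x=[2.9427 4.4853 8.0160 12.9403] v=[-0.3730 2.5525 0.1100 -0.3975]
Step 3: x=[2.8914 4.7604 8.0340 12.8813] v=[-0.5130 2.7513 0.1797 -0.5899]
Step 4: x=[2.8299 5.0496 8.0598 12.8038] v=[-0.6152 2.8918 0.2584 -0.7746]
Step 5: x=[2.7623 5.3467 8.0943 12.7089] v=[-0.6762 2.9709 0.3451 -0.9490]
Step 6: x=[2.6929 5.6454 8.1382 12.5979] v=[-0.6940 2.9872 0.4385 -1.1105]
Step 7: x=[2.6261 5.9395 8.1919 12.4723] v=[-0.6680 2.9412 0.5369 -1.2565]
Step 8: x=[2.5662 6.2230 8.2557 12.3339] v=[-0.5993 2.8351 0.6383 -1.3845]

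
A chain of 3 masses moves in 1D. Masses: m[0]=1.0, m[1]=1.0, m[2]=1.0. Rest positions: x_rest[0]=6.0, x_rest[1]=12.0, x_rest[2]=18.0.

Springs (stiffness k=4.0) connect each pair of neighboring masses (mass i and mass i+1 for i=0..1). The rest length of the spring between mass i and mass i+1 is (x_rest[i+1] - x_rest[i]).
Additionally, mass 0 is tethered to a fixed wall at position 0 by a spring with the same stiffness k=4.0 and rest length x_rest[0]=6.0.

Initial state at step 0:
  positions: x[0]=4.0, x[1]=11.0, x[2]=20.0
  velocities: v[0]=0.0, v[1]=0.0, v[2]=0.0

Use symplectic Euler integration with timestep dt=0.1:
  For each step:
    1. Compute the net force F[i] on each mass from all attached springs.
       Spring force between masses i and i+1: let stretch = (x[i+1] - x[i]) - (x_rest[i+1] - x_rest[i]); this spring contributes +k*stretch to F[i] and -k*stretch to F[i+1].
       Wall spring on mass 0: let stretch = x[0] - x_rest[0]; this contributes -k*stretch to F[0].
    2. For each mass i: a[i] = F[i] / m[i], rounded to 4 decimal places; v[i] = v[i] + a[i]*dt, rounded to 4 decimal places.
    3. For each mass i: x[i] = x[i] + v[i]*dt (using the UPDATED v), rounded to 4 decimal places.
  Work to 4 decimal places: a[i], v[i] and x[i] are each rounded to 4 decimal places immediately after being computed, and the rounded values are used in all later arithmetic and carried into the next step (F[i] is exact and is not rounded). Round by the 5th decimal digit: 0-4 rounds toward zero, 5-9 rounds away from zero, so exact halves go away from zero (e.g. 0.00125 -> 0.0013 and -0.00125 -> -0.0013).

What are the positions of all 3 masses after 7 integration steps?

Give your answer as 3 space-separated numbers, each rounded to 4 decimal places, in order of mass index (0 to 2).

Step 0: x=[4.0000 11.0000 20.0000] v=[0.0000 0.0000 0.0000]
Step 1: x=[4.1200 11.0800 19.8800] v=[1.2000 0.8000 -1.2000]
Step 2: x=[4.3536 11.2336 19.6480] v=[2.3360 1.5360 -2.3200]
Step 3: x=[4.6883 11.4486 19.3194] v=[3.3466 2.1498 -3.2858]
Step 4: x=[5.1058 11.7080 18.9160] v=[4.1754 2.5940 -4.0341]
Step 5: x=[5.5832 11.9916 18.4643] v=[4.7740 2.8363 -4.5173]
Step 6: x=[6.0936 12.2778 17.9937] v=[5.1041 2.8620 -4.7064]
Step 7: x=[6.6076 12.5453 17.5344] v=[5.1403 2.6747 -4.5928]

Answer: 6.6076 12.5453 17.5344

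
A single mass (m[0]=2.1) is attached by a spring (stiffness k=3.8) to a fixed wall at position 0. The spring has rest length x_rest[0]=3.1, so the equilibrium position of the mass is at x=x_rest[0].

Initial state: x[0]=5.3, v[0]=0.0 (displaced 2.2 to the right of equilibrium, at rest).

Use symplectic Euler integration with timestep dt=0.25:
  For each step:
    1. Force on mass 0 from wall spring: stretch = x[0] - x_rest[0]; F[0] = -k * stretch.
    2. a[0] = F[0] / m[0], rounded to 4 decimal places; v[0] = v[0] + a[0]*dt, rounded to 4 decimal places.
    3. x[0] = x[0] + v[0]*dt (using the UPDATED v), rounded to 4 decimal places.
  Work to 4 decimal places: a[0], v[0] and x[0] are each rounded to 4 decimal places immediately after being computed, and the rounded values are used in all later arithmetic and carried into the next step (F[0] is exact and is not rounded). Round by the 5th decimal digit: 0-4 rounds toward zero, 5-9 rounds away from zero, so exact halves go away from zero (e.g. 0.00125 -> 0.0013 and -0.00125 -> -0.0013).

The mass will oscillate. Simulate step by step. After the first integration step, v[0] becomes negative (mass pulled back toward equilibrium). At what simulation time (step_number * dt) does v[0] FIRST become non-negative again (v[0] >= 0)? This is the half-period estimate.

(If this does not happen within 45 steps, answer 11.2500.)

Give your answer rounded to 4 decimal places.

Step 0: x=[5.3000] v=[0.0000]
Step 1: x=[5.0512] v=[-0.9953]
Step 2: x=[4.5817] v=[-1.8780]
Step 3: x=[3.9446] v=[-2.5483]
Step 4: x=[3.2120] v=[-2.9304]
Step 5: x=[2.4667] v=[-2.9811]
Step 6: x=[1.7931] v=[-2.6946]
Step 7: x=[1.2673] v=[-2.1034]
Step 8: x=[0.9487] v=[-1.2743]
Step 9: x=[0.8734] v=[-0.3011]
Step 10: x=[1.0500] v=[0.7062]
First v>=0 after going negative at step 10, time=2.5000

Answer: 2.5000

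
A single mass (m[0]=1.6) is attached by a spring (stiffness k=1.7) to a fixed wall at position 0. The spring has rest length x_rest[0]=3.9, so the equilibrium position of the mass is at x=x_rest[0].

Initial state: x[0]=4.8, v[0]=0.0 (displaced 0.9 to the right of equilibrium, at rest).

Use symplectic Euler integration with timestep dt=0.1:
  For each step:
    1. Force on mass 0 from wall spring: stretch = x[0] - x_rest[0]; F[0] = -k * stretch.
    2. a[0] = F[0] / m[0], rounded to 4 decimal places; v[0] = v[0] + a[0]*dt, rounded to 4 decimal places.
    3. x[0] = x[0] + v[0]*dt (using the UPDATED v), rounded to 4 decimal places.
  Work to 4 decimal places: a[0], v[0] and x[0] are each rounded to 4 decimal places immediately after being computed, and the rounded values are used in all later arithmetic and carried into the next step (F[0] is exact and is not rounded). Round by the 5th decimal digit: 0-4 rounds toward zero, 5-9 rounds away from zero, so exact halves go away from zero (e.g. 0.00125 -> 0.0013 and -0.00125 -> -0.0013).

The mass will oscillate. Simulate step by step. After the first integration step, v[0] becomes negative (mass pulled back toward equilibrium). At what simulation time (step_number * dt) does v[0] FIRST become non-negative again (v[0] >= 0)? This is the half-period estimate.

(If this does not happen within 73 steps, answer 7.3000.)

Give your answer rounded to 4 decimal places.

Answer: 3.1000

Derivation:
Step 0: x=[4.8000] v=[0.0000]
Step 1: x=[4.7904] v=[-0.0956]
Step 2: x=[4.7714] v=[-0.1902]
Step 3: x=[4.7431] v=[-0.2828]
Step 4: x=[4.7059] v=[-0.3724]
Step 5: x=[4.6601] v=[-0.4580]
Step 6: x=[4.6062] v=[-0.5388]
Step 7: x=[4.5448] v=[-0.6138]
Step 8: x=[4.4766] v=[-0.6823]
Step 9: x=[4.4022] v=[-0.7436]
Step 10: x=[4.3225] v=[-0.7970]
Step 11: x=[4.2383] v=[-0.8419]
Step 12: x=[4.1505] v=[-0.8778]
Step 13: x=[4.0601] v=[-0.9044]
Step 14: x=[3.9680] v=[-0.9214]
Step 15: x=[3.8751] v=[-0.9286]
Step 16: x=[3.7825] v=[-0.9260]
Step 17: x=[3.6912] v=[-0.9135]
Step 18: x=[3.6021] v=[-0.8913]
Step 19: x=[3.5161] v=[-0.8597]
Step 20: x=[3.4342] v=[-0.8189]
Step 21: x=[3.3573] v=[-0.7694]
Step 22: x=[3.2861] v=[-0.7117]
Step 23: x=[3.2215] v=[-0.6465]
Step 24: x=[3.1641] v=[-0.5744]
Step 25: x=[3.1145] v=[-0.4962]
Step 26: x=[3.0732] v=[-0.4127]
Step 27: x=[3.0407] v=[-0.3249]
Step 28: x=[3.0173] v=[-0.2336]
Step 29: x=[3.0033] v=[-0.1398]
Step 30: x=[2.9989] v=[-0.0445]
Step 31: x=[3.0040] v=[0.0512]
First v>=0 after going negative at step 31, time=3.1000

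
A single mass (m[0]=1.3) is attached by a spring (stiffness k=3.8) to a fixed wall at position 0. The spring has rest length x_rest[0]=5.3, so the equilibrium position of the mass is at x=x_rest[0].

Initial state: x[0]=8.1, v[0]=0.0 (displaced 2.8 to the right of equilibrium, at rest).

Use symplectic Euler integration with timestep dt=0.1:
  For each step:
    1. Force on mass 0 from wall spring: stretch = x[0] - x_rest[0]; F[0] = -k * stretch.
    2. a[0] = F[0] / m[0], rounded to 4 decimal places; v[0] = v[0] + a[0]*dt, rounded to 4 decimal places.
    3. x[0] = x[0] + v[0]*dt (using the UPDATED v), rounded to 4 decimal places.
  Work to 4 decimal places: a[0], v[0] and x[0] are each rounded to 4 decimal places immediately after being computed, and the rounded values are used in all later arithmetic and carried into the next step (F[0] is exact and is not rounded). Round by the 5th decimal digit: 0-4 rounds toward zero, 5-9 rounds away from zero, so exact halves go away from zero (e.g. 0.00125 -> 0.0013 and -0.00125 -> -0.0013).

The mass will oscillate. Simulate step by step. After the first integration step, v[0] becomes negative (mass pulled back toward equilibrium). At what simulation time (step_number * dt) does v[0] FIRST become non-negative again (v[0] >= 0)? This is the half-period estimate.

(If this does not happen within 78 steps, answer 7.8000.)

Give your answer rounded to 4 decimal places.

Step 0: x=[8.1000] v=[0.0000]
Step 1: x=[8.0182] v=[-0.8185]
Step 2: x=[7.8569] v=[-1.6131]
Step 3: x=[7.6209] v=[-2.3605]
Step 4: x=[7.3170] v=[-3.0389]
Step 5: x=[6.9542] v=[-3.6285]
Step 6: x=[6.5430] v=[-4.1120]
Step 7: x=[6.0955] v=[-4.4753]
Step 8: x=[5.6247] v=[-4.7078]
Step 9: x=[5.1444] v=[-4.8027]
Step 10: x=[4.6687] v=[-4.7572]
Step 11: x=[4.2114] v=[-4.5727]
Step 12: x=[3.7860] v=[-4.2545]
Step 13: x=[3.4048] v=[-3.8120]
Step 14: x=[3.0790] v=[-3.2580]
Step 15: x=[2.8181] v=[-2.6088]
Step 16: x=[2.6298] v=[-1.8833]
Step 17: x=[2.5195] v=[-1.1028]
Step 18: x=[2.4905] v=[-0.2900]
Step 19: x=[2.5436] v=[0.5312]
First v>=0 after going negative at step 19, time=1.9000

Answer: 1.9000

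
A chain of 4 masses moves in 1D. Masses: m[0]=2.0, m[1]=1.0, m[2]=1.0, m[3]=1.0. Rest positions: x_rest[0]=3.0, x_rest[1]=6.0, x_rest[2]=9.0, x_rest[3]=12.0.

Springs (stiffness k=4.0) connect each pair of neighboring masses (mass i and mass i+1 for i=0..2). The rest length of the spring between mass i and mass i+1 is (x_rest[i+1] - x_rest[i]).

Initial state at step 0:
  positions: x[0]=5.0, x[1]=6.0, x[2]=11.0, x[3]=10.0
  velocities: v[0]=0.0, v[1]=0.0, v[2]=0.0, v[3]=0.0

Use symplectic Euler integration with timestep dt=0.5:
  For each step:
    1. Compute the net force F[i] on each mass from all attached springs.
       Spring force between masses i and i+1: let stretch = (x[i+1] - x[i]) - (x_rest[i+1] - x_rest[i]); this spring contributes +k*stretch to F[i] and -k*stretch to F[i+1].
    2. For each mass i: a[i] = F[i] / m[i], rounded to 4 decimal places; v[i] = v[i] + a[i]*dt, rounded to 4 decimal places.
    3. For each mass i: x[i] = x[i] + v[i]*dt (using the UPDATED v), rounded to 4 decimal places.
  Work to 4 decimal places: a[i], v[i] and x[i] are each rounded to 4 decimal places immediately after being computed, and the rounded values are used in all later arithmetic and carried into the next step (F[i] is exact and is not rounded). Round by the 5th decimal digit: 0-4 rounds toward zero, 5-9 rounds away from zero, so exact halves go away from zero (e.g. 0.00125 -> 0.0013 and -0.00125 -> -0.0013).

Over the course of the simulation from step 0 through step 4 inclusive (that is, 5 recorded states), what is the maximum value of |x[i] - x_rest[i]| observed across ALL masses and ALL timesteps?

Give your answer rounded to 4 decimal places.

Answer: 4.0000

Derivation:
Step 0: x=[5.0000 6.0000 11.0000 10.0000] v=[0.0000 0.0000 0.0000 0.0000]
Step 1: x=[4.0000 10.0000 5.0000 14.0000] v=[-2.0000 8.0000 -12.0000 8.0000]
Step 2: x=[4.5000 3.0000 13.0000 12.0000] v=[1.0000 -14.0000 16.0000 -4.0000]
Step 3: x=[2.7500 7.5000 10.0000 14.0000] v=[-3.5000 9.0000 -6.0000 4.0000]
Step 4: x=[1.8750 9.7500 8.5000 15.0000] v=[-1.7500 4.5000 -3.0000 2.0000]
Max displacement = 4.0000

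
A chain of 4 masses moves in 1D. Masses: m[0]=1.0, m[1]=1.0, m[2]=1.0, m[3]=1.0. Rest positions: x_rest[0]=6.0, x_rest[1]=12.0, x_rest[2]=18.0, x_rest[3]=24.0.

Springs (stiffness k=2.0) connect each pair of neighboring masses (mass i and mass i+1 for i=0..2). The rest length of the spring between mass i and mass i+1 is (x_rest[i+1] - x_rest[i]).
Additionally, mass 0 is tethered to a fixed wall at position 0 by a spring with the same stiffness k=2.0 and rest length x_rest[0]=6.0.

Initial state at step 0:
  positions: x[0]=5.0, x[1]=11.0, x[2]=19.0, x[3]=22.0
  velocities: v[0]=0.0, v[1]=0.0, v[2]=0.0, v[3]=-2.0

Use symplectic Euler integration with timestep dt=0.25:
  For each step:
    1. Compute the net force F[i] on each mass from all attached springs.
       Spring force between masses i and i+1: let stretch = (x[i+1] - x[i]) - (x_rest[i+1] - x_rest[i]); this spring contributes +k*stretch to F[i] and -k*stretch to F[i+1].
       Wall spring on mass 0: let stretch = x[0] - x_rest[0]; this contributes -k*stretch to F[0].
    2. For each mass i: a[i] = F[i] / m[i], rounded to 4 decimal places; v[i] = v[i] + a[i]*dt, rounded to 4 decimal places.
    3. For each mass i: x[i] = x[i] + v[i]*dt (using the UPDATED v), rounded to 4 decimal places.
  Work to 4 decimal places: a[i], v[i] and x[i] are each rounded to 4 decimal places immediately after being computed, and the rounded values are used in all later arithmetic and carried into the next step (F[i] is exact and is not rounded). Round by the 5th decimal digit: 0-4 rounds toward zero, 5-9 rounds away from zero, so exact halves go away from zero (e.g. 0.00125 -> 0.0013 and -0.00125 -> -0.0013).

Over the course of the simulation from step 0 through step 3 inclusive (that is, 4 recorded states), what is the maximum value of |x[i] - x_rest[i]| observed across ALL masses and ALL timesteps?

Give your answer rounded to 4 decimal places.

Step 0: x=[5.0000 11.0000 19.0000 22.0000] v=[0.0000 0.0000 0.0000 -2.0000]
Step 1: x=[5.1250 11.2500 18.3750 21.8750] v=[0.5000 1.0000 -2.5000 -0.5000]
Step 2: x=[5.3750 11.6250 17.2969 22.0625] v=[1.0000 1.5000 -4.3125 0.7500]
Step 3: x=[5.7344 11.9278 16.1055 22.4043] v=[1.4375 1.2110 -4.7657 1.3672]
Max displacement = 2.1250

Answer: 2.1250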